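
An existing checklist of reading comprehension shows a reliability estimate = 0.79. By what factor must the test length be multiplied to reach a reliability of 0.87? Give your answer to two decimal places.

Rearranging the Spearman-Brown formula for n,
n = r*(1 − r) / [ r (1 − r*) ]
n = [0.87 × 0.21] / [0.79 × 0.13]
  = 0.1827 / 0.1027 = 1.7790

1.78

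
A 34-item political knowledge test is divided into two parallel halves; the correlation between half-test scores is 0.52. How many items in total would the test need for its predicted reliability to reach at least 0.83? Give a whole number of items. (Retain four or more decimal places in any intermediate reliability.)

r_full = 2(0.52)/(1 + 0.52) = 0.6842
n = r_tgt(1 − r_full) / [r_full(1 − r_tgt)] = 0.83 × 0.3158 / (0.6842 × 0.17) ≈ 2.2535
Required items = 2.2535 × 34 = 76.62, so 77 items.

77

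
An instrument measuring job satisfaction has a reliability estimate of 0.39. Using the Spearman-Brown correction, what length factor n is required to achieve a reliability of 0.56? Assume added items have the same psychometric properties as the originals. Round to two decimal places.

1.99

Spearman-Brown solved for the length factor n:
n = r_target (1 − r_old) / [ r_old (1 − r_target) ]
n = 0.56(1 − 0.39) / [0.39(1 − 0.56)]
n = 0.3416 / 0.1716 ≈ 1.9907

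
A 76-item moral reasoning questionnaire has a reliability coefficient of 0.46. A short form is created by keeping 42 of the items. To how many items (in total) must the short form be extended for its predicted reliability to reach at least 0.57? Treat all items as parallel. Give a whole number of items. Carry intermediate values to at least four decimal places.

First, r for the 42-item form: n = 42/76 = 0.5526, so r_42 = 0.5526·0.46/(1 + (0.5526 − 1)·0.46) = 0.3201
Length factor from the short form to reach 0.57: n' = 0.57(1 − 0.3201) / [0.3201(1 − 0.57)] ≈ 2.8156
Total items = 2.8156 × 42 = 118.26, rounded up to 119.

119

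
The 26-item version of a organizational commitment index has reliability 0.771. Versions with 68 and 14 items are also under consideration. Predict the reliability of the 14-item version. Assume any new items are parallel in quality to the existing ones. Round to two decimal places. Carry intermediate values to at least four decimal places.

Only the ratio of lengths matters: n = 14/26 = 0.5385
r_{14} = n·r / (1 + (n − 1)·r) = 0.4152 / 0.6442 ≈ 0.6445

0.64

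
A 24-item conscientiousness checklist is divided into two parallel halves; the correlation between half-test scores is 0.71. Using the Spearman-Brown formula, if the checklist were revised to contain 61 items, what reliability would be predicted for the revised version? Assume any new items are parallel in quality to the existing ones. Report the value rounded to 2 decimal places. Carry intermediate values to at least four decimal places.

First correct the split-half correlation to full-test reliability: r_full = 2 × 0.71 / (1 + 0.71) ≈ 0.8304
Length factor from 24 to 61 items: n = 61/24 = 2.5417
r_new = n·r_full / (1 + (n − 1)·r_full) = 2.1106 / 2.2802 ≈ 0.9256

0.93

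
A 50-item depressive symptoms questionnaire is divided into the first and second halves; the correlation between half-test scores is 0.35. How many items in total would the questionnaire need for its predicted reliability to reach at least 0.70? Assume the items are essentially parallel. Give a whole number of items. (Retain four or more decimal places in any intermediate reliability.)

109

r_full = 2(0.35)/(1 + 0.35) = 0.5185
Solve Spearman-Brown for n: n = 0.70(1 − 0.5185) / [0.5185(1 − 0.70)] = 2.1668
Items = 2.1668 × 50 ≈ 108.34 → 109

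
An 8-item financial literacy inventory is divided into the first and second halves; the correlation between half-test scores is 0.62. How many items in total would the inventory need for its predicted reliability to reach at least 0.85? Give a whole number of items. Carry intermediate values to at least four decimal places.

14

Corrected full-test reliability: r_full = 2 × 0.62 / (1 + 0.62) ≈ 0.7654
n = r_tgt(1 − r_full) / [r_full(1 − r_tgt)] = 0.85 × 0.2346 / (0.7654 × 0.15) ≈ 1.7369
Required items = 1.7369 × 8 = 13.90, so 14 items.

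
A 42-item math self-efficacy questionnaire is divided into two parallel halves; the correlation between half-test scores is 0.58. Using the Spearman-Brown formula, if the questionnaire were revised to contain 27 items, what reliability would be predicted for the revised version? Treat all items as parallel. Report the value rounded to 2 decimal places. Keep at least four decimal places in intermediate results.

0.64

Spearman-Brown correction (n = 2): r_full = 2·0.58/(1 + 0.58) = 0.7342
Length factor from 42 to 27 items: n = 27/42 = 0.6429
r_new = n·r_full / (1 + (n − 1)·r_full) = 0.4720 / 0.7378 ≈ 0.6397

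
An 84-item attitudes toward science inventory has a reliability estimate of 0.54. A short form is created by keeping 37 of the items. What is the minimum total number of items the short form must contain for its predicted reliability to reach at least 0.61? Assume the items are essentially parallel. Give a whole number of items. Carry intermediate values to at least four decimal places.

112

Short-form reliability: n = 37/84 = 0.4405; r_37 = n·r/(1+(n−1)r) ≈ 0.3409
Then solve for n' with r_old = 0.3409, r_target = 0.61: n' = 0.61(1 − 0.3409)/[0.3409(1 − 0.61)] = 3.0241
Total items = 3.0241 × 37 = 111.89, rounded up to 112.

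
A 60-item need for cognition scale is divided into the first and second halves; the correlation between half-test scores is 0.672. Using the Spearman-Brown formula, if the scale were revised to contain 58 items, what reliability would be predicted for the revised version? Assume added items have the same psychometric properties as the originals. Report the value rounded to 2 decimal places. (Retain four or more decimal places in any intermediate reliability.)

0.80

Full-test reliability from the split-half r: r_full = 2(0.672)/(1 + 0.672) = 0.8038
Then adjust to 58 items: n = 58/60 = 0.9667
r_new = n·r_full / (1 + (n − 1)·r_full) = 0.7770 / 0.9732 ≈ 0.7984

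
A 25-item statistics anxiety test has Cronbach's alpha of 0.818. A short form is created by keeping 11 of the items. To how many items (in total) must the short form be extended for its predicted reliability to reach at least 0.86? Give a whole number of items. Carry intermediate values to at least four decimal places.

35

Short-form reliability: n = 11/25 = 0.4400; r_11 = n·r/(1+(n−1)r) ≈ 0.6642
Then solve for n' with r_old = 0.6642, r_target = 0.86: n' = 0.86(1 − 0.6642)/[0.6642(1 − 0.86)] = 3.1056
Total items = 3.1056 × 11 = 34.16, rounded up to 35.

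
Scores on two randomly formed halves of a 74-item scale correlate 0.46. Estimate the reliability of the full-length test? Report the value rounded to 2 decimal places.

The full test is twice the length of either half (n = 2).
r_full = 2(0.46) / (1 + 0.46)
r_full = 0.9200 / 1.4600 ≈ 0.6301

0.63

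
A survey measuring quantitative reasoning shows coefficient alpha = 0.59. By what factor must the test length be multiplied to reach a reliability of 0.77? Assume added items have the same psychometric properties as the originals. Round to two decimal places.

n = 0.77(1 − 0.59) / [0.59(1 − 0.77)]
n = 0.3157 / 0.1357 ≈ 2.3265

2.33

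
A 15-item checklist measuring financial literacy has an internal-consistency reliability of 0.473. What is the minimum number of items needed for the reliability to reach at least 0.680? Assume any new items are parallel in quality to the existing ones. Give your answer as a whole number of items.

Spearman-Brown solved for the length factor n:
n = r_target (1 − r_old) / [ r_old (1 − r_target) ]
n = 0.680(1 − 0.473) / [0.473(1 − 0.680)]
n = 0.358360 / 0.151360 ≈ 2.3676
Items needed = n × 15 = 2.3676 × 15 ≈ 35.51 → round up to 36

36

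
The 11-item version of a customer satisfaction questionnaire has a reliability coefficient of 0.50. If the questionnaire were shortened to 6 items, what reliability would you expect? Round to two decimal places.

0.35

The new length is 6/11 = 0.5455 times the old.
r_new = 0.5455·0.50 / [1 + (0.5455 − 1)·0.50]
r_new = 0.2727 / 0.7728 ≈ 0.3529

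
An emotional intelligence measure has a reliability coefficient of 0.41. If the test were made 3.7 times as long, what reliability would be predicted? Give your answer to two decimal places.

r_new = 3.7·0.41 / [1 + (3.7 − 1)·0.41]
     = 1.5170 / 2.1070 = 0.7200

0.72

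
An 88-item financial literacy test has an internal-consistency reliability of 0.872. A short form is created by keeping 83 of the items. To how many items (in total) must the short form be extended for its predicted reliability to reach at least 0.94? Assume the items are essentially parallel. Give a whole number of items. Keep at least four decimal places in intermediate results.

First, r for the 83-item form: n = 83/88 = 0.9432, so r_83 = 0.9432·0.872/(1 + (0.9432 − 1)·0.872) = 0.8653
Then solve for n' with r_old = 0.8653, r_target = 0.94: n' = 0.94(1 − 0.8653)/[0.8653(1 − 0.94)] = 2.4388
Items = 2.4388 × 83 ≈ 202.42 → 203

203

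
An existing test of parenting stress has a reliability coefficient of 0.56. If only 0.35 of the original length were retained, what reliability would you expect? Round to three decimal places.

0.308

r_new = 0.35·0.56 / [1 + (0.35 − 1)·0.56]
r_new = 0.1960 / 0.6360 ≈ 0.3082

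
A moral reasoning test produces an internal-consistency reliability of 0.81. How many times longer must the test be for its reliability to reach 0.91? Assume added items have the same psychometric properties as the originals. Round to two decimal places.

Rearranging the Spearman-Brown formula for n,
n = r*(1 − r) / [ r (1 − r*) ]
n = 0.91 × (1 − 0.81) / [ 0.81 × (1 − 0.91) ]
  = 0.1729 / 0.0729 = 2.3717

2.37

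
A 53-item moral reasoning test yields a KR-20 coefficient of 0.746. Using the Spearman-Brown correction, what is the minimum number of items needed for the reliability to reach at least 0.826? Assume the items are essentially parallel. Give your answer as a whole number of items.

Rearranging the Spearman-Brown formula for n,
n = r*(1 − r) / [ r (1 − r*) ]
n = 0.826(1 − 0.746) / [0.746(1 − 0.826)]
  = 0.209804 / 0.129804 = 1.6163
So the test needs 1.6163 × 53 ≈ 85.66 items; rounding up, 86.

86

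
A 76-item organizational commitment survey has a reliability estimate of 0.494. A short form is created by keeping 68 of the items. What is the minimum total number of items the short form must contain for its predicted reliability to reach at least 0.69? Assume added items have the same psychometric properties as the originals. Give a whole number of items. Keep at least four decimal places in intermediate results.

Short-form reliability: n = 68/76 = 0.8947; r_68 = n·r/(1+(n−1)r) ≈ 0.4662
Length factor from the short form to reach 0.69: n' = 0.69(1 − 0.4662) / [0.4662(1 − 0.69)] ≈ 2.5486
Items = 2.5486 × 68 ≈ 173.30 → 174

174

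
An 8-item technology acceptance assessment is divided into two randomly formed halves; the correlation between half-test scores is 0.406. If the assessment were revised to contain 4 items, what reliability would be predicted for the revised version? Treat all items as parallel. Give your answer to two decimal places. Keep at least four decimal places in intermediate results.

0.41

Full-test reliability from the split-half r: r_full = 2(0.406)/(1 + 0.406) = 0.5775
Then adjust to 4 items: n = 4/8 = 0.5000
r_new = n·r_full / (1 + (n − 1)·r_full) = 0.2888 / 0.7112 ≈ 0.4061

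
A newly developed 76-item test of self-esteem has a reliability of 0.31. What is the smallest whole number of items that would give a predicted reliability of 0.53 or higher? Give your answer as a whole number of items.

Rearranging the Spearman-Brown formula for n,
n = r*(1 − r) / [ r (1 − r*) ]
n = [0.53 × 0.69] / [0.31 × 0.47]
  = 0.3657 / 0.1457 = 2.5100
Items needed = n × 76 = 2.5100 × 76 ≈ 190.76 → round up to 191

191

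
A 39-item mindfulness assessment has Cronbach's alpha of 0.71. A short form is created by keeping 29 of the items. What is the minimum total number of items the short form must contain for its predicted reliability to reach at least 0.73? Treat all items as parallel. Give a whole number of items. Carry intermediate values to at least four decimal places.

44

First, r for the 29-item form: n = 29/39 = 0.7436, so r_29 = 0.7436·0.71/(1 + (0.7436 − 1)·0.71) = 0.6455
Length factor from the short form to reach 0.73: n' = 0.73(1 − 0.6455) / [0.6455(1 − 0.73)] ≈ 1.4848
Total items = 1.4848 × 29 = 43.06, rounded up to 44.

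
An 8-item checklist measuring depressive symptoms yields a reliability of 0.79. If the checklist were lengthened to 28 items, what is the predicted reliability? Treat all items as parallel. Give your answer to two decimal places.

The new length is 28/8 = 3.5 times the old.
r_new = 3.5·0.79 / [1 + (3.5 − 1)·0.79]
r_new = 2.7650 / 2.9750 ≈ 0.9294

0.93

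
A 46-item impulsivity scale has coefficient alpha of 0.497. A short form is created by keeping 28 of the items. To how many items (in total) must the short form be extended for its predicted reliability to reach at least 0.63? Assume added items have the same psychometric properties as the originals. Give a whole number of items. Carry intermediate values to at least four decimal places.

80

First, r for the 28-item form: n = 28/46 = 0.6087, so r_28 = 0.6087·0.497/(1 + (0.6087 − 1)·0.497) = 0.3756
Length factor from the short form to reach 0.63: n' = 0.63(1 − 0.3756) / [0.3756(1 − 0.63)] ≈ 2.8306
Total items = 2.8306 × 28 = 79.26, rounded up to 80.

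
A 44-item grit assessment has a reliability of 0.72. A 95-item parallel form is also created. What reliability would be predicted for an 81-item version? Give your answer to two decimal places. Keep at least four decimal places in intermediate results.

0.83

The 95-item form is not needed; work directly from the 44-item form with n = 81/44 = 1.8409.
r_{81} = n·r / (1 + (n − 1)·r) = 1.3254 / 1.6054 ≈ 0.8256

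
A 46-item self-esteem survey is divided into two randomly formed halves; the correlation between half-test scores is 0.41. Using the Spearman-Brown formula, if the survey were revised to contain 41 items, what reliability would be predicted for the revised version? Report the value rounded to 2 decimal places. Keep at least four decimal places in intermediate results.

0.55

Full-test reliability from the split-half r: r_full = 2(0.41)/(1 + 0.41) = 0.5816
Length factor from 46 to 41 items: n = 41/46 = 0.8913
r_new = n·r_full / (1 + (n − 1)·r_full) = 0.5184 / 0.9368 ≈ 0.5534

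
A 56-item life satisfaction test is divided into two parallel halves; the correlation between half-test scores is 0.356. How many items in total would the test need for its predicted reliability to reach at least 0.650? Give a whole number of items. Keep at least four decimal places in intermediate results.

95

r_full = 2(0.356)/(1 + 0.356) = 0.5251
Solve Spearman-Brown for n: n = 0.650(1 − 0.5251) / [0.5251(1 − 0.650)] = 1.6796
Required items = 1.6796 × 56 = 94.06, so 95 items.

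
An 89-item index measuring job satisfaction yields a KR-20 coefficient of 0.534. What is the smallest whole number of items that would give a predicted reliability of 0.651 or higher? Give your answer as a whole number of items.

Spearman-Brown solved for the length factor n:
n = r*(1 − r) / [ r (1 − r*) ]
n = 0.651(1 − 0.534) / [0.534(1 − 0.651)]
  = 0.303366 / 0.186366 = 1.6278
1.6278 × 89 = 144.87 → 145 items

145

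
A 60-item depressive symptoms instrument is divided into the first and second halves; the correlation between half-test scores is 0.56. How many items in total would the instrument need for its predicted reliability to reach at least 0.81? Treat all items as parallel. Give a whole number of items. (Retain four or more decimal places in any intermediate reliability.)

r_full = 2(0.56)/(1 + 0.56) = 0.7179
n = r_tgt(1 − r_full) / [r_full(1 − r_tgt)] = 0.81 × 0.2821 / (0.7179 × 0.19) ≈ 1.6752
Required items = 1.6752 × 60 = 100.51, so 101 items.

101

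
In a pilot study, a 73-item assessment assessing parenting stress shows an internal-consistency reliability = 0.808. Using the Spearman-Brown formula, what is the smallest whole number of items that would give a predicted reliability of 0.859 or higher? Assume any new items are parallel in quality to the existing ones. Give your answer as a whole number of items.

106

Rearranging the Spearman-Brown formula for n,
n = r_target (1 − r_old) / [ r_old (1 − r_target) ]
n = 0.859 × (1 − 0.808) / [ 0.808 × (1 − 0.859) ]
n = 0.164928 / 0.113928 ≈ 1.4477
1.4477 × 73 = 105.68 → 106 items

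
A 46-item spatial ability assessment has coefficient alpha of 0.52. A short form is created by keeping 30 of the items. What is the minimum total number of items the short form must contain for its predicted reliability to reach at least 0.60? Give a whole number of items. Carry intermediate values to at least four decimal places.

64

First, r for the 30-item form: n = 30/46 = 0.6522, so r_30 = 0.6522·0.52/(1 + (0.6522 − 1)·0.52) = 0.4140
Length factor from the short form to reach 0.60: n' = 0.60(1 − 0.4140) / [0.4140(1 − 0.60)] ≈ 2.1232
Items = 2.1232 × 30 ≈ 63.70 → 64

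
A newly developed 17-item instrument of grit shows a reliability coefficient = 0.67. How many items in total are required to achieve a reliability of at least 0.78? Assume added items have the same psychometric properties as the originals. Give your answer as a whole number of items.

30

n = [0.78 × 0.33] / [0.67 × 0.22]
n = 0.2574 / 0.1474 ≈ 1.7463
Items needed = n × 17 = 1.7463 × 17 ≈ 29.69 → round up to 30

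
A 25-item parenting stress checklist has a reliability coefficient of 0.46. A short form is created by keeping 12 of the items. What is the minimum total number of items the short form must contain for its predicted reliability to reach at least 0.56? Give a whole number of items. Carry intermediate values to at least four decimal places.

38

Short-form reliability: n = 12/25 = 0.4800; r_12 = n·r/(1+(n−1)r) ≈ 0.2902
Length factor from the short form to reach 0.56: n' = 0.56(1 − 0.2902) / [0.2902(1 − 0.56)] ≈ 3.1130
Total items = 3.1130 × 12 = 37.36, rounded up to 38.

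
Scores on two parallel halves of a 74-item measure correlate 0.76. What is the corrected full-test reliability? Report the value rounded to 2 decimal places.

0.86

Apply the Spearman-Brown correction with n = 2:
r_full = 2r_hh / (1 + r_hh) = 2 × 0.76 / (1 + 0.76)
       = 1.5200 / 1.7600 = 0.8636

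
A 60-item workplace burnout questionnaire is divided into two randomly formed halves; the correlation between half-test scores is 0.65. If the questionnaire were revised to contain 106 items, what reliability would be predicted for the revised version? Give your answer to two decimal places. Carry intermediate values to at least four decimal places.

0.87

First correct the split-half correlation to full-test reliability: r_full = 2 × 0.65 / (1 + 0.65) ≈ 0.7879
Then adjust to 106 items: n = 106/60 = 1.7667
r_new = n·r_full / (1 + (n − 1)·r_full) = 1.3920 / 1.6041 ≈ 0.8678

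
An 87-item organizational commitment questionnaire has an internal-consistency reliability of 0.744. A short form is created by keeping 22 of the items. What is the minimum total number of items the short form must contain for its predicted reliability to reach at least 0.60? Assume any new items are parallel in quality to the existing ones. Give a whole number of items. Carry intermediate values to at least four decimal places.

First, r for the 22-item form: n = 22/87 = 0.2529, so r_22 = 0.2529·0.744/(1 + (0.2529 − 1)·0.744) = 0.4236
Length factor from the short form to reach 0.60: n' = 0.60(1 − 0.4236) / [0.4236(1 − 0.60)] ≈ 2.0411
Items = 2.0411 × 22 ≈ 44.90 → 45

45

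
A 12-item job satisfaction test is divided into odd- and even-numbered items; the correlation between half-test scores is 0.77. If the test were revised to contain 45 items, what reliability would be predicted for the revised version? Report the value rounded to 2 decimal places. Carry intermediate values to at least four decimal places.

Spearman-Brown correction (n = 2): r_full = 2·0.77/(1 + 0.77) = 0.8701
Then adjust to 45 items: n = 45/12 = 3.7500
r_new = n·r_full / (1 + (n − 1)·r_full) = 3.2629 / 3.3928 ≈ 0.9617

0.96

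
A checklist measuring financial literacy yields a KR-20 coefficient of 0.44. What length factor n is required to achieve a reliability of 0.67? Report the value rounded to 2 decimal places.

2.58

Rearranging the Spearman-Brown formula for n,
n = r*(1 − r) / [ r (1 − r*) ]
n = 0.67 × (1 − 0.44) / [ 0.44 × (1 − 0.67) ]
  = 0.3752 / 0.1452 = 2.5840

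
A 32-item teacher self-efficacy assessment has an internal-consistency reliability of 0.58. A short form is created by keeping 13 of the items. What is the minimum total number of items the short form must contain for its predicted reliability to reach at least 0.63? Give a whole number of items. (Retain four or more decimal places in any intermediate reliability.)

40

First, r for the 13-item form: n = 13/32 = 0.4062, so r_13 = 0.4062·0.58/(1 + (0.4062 − 1)·0.58) = 0.3594
Length factor from the short form to reach 0.63: n' = 0.63(1 − 0.3594) / [0.3594(1 − 0.63)] ≈ 3.0349
Items = 3.0349 × 13 ≈ 39.45 → 40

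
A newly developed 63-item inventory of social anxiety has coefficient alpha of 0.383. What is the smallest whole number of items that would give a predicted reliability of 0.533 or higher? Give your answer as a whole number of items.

116

n = 0.533(1 − 0.383) / [0.383(1 − 0.533)]
  = 0.328861 / 0.178861 = 1.8386
1.8386 × 63 = 115.83 → 116 items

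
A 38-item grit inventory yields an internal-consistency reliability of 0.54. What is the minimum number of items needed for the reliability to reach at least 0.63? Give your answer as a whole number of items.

n = 0.63 × (1 − 0.54) / [ 0.54 × (1 − 0.63) ]
  = 0.2898 / 0.1998 = 1.4505
Items needed = n × 38 = 1.4505 × 38 ≈ 55.12 → round up to 56

56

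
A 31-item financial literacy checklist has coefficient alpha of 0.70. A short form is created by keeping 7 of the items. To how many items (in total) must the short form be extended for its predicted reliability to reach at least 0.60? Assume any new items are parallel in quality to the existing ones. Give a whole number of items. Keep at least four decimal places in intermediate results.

First, r for the 7-item form: n = 7/31 = 0.2258, so r_7 = 0.2258·0.70/(1 + (0.2258 − 1)·0.70) = 0.3451
Length factor from the short form to reach 0.60: n' = 0.60(1 − 0.3451) / [0.3451(1 − 0.60)] ≈ 2.8466
Items = 2.8466 × 7 ≈ 19.93 → 20

20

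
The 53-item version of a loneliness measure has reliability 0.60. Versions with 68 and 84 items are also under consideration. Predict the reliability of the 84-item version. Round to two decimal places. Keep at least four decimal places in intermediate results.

0.70

Only the ratio of lengths matters: n = 84/53 = 1.5849
r_{84} = n·r / (1 + (n − 1)·r) = 0.9509 / 1.3509 ≈ 0.7039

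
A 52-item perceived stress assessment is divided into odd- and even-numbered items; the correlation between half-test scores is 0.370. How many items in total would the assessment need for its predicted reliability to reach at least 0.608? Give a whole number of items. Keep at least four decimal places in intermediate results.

Corrected full-test reliability: r_full = 2 × 0.370 / (1 + 0.370) ≈ 0.5401
n = r_tgt(1 − r_full) / [r_full(1 − r_tgt)] = 0.608 × 0.4599 / (0.5401 × 0.392) ≈ 1.3207
Items = 1.3207 × 52 ≈ 68.68 → 69

69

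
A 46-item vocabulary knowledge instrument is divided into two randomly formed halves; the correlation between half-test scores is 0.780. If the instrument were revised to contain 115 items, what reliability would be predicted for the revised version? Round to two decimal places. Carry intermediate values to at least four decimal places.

Spearman-Brown correction (n = 2): r_full = 2·0.780/(1 + 0.780) = 0.8764
Then adjust to 115 items: n = 115/46 = 2.5000
r_new = n·r_full / (1 + (n − 1)·r_full) = 2.1910 / 2.3146 ≈ 0.9466

0.95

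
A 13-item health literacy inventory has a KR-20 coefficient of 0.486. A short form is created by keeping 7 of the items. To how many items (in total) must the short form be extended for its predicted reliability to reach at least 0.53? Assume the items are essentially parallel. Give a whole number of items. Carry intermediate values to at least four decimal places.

First, r for the 7-item form: n = 7/13 = 0.5385, so r_7 = 0.5385·0.486/(1 + (0.5385 − 1)·0.486) = 0.3374
Length factor from the short form to reach 0.53: n' = 0.53(1 − 0.3374) / [0.3374(1 − 0.53)] ≈ 2.2145
Total items = 2.2145 × 7 = 15.50, rounded up to 16.

16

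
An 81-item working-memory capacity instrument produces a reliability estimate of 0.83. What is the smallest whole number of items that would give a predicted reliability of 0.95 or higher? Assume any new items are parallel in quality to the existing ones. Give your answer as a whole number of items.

316

n = [0.95 × 0.17] / [0.83 × 0.05]
n = 0.1615 / 0.0415 ≈ 3.8916
3.8916 × 81 = 315.22 → 316 items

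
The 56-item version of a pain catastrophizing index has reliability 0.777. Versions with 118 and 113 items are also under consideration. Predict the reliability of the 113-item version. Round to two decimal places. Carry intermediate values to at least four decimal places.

Only the ratio of lengths matters: n = 113/56 = 2.0179
r_{113} = n·r / (1 + (n − 1)·r) = 1.5679 / 1.7909 ≈ 0.8755

0.88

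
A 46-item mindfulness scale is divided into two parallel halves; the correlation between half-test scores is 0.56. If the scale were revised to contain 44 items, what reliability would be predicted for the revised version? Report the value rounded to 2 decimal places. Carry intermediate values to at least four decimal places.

0.71

Full-test reliability from the split-half r: r_full = 2(0.56)/(1 + 0.56) = 0.7179
Length factor from 46 to 44 items: n = 44/46 = 0.9565
r_new = n·r_full / (1 + (n − 1)·r_full) = 0.6867 / 0.9688 ≈ 0.7088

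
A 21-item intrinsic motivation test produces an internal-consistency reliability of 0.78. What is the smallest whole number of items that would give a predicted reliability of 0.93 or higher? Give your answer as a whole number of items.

n = 0.93 × (1 − 0.78) / [ 0.78 × (1 − 0.93) ]
  = 0.2046 / 0.0546 = 3.7473
Items needed = n × 21 = 3.7473 × 21 ≈ 78.69 → round up to 79

79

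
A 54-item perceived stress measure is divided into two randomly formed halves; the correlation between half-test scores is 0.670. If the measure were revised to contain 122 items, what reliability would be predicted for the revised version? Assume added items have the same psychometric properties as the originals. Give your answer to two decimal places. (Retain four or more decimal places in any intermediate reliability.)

0.90

Spearman-Brown correction (n = 2): r_full = 2·0.670/(1 + 0.670) = 0.8024
Length factor from 54 to 122 items: n = 122/54 = 2.2593
r_new = n·r_full / (1 + (n − 1)·r_full) = 1.8129 / 2.0105 ≈ 0.9017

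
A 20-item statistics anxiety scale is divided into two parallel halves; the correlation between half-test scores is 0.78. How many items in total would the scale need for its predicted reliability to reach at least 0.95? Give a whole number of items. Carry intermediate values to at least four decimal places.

r_full = 2(0.78)/(1 + 0.78) = 0.8764
n = r_tgt(1 − r_full) / [r_full(1 − r_tgt)] = 0.95 × 0.1236 / (0.8764 × 0.05) ≈ 2.6796
Items = 2.6796 × 20 ≈ 53.59 → 54

54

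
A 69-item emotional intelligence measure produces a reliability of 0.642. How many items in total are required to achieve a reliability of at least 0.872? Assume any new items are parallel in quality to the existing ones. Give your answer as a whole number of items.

n = [0.872 × 0.358] / [0.642 × 0.128]
  = 0.312176 / 0.082176 = 3.7989
3.7989 × 69 = 262.12 → 263 items

263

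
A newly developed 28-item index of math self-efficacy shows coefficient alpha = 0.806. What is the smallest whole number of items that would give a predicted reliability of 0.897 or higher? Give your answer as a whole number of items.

Spearman-Brown solved for the length factor n:
n = r*(1 − r) / [ r (1 − r*) ]
n = 0.897 × (1 − 0.806) / [ 0.806 × (1 − 0.897) ]
n = 0.174018 / 0.083018 ≈ 2.0961
2.0961 × 28 = 58.69 → 59 items

59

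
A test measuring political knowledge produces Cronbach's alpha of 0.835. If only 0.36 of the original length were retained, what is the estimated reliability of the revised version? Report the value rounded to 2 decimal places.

0.65

Spearman-Brown: r_new = n·r / (1 + (n − 1)·r)
r_new = 0.36·0.835 / [1 + (0.36 − 1)·0.835]
     = 0.3006 / 0.4656 = 0.6456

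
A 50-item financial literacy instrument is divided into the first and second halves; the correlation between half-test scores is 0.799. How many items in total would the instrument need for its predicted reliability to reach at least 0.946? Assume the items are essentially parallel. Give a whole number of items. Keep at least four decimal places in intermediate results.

111

r_full = 2(0.799)/(1 + 0.799) = 0.8883
n = r_tgt(1 − r_full) / [r_full(1 − r_tgt)] = 0.946 × 0.1117 / (0.8883 × 0.054) ≈ 2.2029
Items = 2.2029 × 50 ≈ 110.15 → 111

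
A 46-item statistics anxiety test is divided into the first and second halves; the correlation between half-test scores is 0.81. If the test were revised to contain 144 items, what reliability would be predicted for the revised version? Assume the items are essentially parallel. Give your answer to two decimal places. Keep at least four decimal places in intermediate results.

0.96

Full-test reliability from the split-half r: r_full = 2(0.81)/(1 + 0.81) = 0.8950
Then adjust to 144 items: n = 144/46 = 3.1304
r_new = n·r_full / (1 + (n − 1)·r_full) = 2.8017 / 2.9067 ≈ 0.9639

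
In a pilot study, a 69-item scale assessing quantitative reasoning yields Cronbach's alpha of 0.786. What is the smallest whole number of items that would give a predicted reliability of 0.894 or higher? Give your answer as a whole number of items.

159

Rearranging the Spearman-Brown formula for n,
n = r*(1 − r) / [ r (1 − r*) ]
n = 0.894(1 − 0.786) / [0.786(1 − 0.894)]
n = 0.191316 / 0.083316 ≈ 2.2963
Items needed = n × 69 = 2.2963 × 69 ≈ 158.44 → round up to 159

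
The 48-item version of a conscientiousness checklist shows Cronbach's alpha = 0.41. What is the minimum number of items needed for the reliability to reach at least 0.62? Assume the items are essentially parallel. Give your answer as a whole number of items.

113

Invert Spearman-Brown to solve for n:
n = r_target (1 − r_old) / [ r_old (1 − r_target) ]
n = 0.62 × (1 − 0.41) / [ 0.41 × (1 − 0.62) ]
n = 0.3658 / 0.1558 ≈ 2.3479
So the test needs 2.3479 × 48 ≈ 112.70 items; rounding up, 113.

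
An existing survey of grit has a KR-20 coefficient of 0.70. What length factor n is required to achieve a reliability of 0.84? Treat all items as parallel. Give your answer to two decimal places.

n = 0.84(1 − 0.70) / [0.70(1 − 0.84)]
n = 0.2520 / 0.1120 ≈ 2.2500

2.25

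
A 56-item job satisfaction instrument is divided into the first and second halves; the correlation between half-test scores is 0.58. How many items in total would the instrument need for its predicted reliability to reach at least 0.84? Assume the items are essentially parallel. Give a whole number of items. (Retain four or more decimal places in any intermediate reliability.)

r_full = 2(0.58)/(1 + 0.58) = 0.7342
Solve Spearman-Brown for n: n = 0.84(1 − 0.7342) / [0.7342(1 − 0.84)] = 1.9006
Required items = 1.9006 × 56 = 106.43, so 107 items.

107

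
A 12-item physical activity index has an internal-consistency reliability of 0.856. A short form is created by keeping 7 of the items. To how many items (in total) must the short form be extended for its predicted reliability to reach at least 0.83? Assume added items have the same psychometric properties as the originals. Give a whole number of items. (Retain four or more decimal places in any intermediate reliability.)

10

First, r for the 7-item form: n = 7/12 = 0.5833, so r_7 = 0.5833·0.856/(1 + (0.5833 − 1)·0.856) = 0.7762
Length factor from the short form to reach 0.83: n' = 0.83(1 − 0.7762) / [0.7762(1 − 0.83)] ≈ 1.4077
Items = 1.4077 × 7 ≈ 9.85 → 10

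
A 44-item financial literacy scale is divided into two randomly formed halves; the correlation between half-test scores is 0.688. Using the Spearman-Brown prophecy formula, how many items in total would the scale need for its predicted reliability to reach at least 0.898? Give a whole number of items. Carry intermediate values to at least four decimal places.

Corrected full-test reliability: r_full = 2 × 0.688 / (1 + 0.688) ≈ 0.8152
Solve Spearman-Brown for n: n = 0.898(1 − 0.8152) / [0.8152(1 − 0.898)] = 1.9958
Items = 1.9958 × 44 ≈ 87.82 → 88

88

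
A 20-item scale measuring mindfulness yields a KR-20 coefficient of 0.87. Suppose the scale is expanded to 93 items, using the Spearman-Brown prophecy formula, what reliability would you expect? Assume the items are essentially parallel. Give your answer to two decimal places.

n = 93/20 = 4.65
Apply the Spearman-Brown prophecy formula, r' = nr / [1 + (n − 1)r]:
r_new = 4.65·0.87 / [1 + (4.65 − 1)·0.87]
     = 4.0455 / 4.1755 = 0.9689

0.97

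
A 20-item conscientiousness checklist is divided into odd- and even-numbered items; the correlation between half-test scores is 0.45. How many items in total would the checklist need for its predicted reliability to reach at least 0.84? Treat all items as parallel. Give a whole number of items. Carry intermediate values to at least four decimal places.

65

Corrected full-test reliability: r_full = 2 × 0.45 / (1 + 0.45) ≈ 0.6207
n = r_tgt(1 − r_full) / [r_full(1 − r_tgt)] = 0.84 × 0.3793 / (0.6207 × 0.16) ≈ 3.2082
Items = 3.2082 × 20 ≈ 64.16 → 65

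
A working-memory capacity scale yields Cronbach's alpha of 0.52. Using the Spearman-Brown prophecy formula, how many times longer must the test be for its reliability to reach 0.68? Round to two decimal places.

1.96

Spearman-Brown solved for the length factor n:
n = r*(1 − r) / [ r (1 − r*) ]
n = [0.68 × 0.48] / [0.52 × 0.32]
n = 0.3264 / 0.1664 ≈ 1.9615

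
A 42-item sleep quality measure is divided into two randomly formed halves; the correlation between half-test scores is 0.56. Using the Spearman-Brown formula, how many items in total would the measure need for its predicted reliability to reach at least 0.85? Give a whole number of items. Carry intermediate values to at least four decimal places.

r_full = 2(0.56)/(1 + 0.56) = 0.7179
Solve Spearman-Brown for n: n = 0.85(1 − 0.7179) / [0.7179(1 − 0.85)] = 2.2267
Required items = 2.2267 × 42 = 93.52, so 94 items.

94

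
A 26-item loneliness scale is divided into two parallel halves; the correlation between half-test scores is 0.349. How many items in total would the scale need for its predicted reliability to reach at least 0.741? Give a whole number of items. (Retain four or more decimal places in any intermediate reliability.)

Corrected full-test reliability: r_full = 2 × 0.349 / (1 + 0.349) ≈ 0.5174
Solve Spearman-Brown for n: n = 0.741(1 − 0.5174) / [0.5174(1 − 0.741)] = 2.6686
Items = 2.6686 × 26 ≈ 69.38 → 70

70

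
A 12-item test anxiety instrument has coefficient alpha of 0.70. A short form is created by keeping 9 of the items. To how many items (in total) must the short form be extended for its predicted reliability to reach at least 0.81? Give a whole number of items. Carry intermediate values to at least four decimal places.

22

First, r for the 9-item form: n = 9/12 = 0.7500, so r_9 = 0.7500·0.70/(1 + (0.7500 − 1)·0.70) = 0.6364
Length factor from the short form to reach 0.81: n' = 0.81(1 − 0.6364) / [0.6364(1 − 0.81)] ≈ 2.4357
Total items = 2.4357 × 9 = 21.92, rounded up to 22.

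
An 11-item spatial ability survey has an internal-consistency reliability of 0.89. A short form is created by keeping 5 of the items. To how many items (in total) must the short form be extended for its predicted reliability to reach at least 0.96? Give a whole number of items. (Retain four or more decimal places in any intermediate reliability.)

33

First, r for the 5-item form: n = 5/11 = 0.4545, so r_5 = 0.4545·0.89/(1 + (0.4545 − 1)·0.89) = 0.7862
Then solve for n' with r_old = 0.7862, r_target = 0.96: n' = 0.96(1 − 0.7862)/[0.7862(1 − 0.96)] = 6.5266
Items = 6.5266 × 5 ≈ 32.63 → 33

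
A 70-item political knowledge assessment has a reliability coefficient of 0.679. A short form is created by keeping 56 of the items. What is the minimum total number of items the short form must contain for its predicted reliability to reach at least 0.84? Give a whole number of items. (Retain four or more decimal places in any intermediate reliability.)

First, r for the 56-item form: n = 56/70 = 0.8000, so r_56 = 0.8000·0.679/(1 + (0.8000 − 1)·0.679) = 0.6286
Length factor from the short form to reach 0.84: n' = 0.84(1 − 0.6286) / [0.6286(1 − 0.84)] ≈ 3.1019
Items = 3.1019 × 56 ≈ 173.71 → 174

174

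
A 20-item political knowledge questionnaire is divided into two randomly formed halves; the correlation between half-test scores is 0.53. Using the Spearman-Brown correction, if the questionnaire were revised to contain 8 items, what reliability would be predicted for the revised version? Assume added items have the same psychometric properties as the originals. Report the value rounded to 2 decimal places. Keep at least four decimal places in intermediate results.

0.47

Full-test reliability from the split-half r: r_full = 2(0.53)/(1 + 0.53) = 0.6928
Length factor from 20 to 8 items: n = 8/20 = 0.4000
r_new = n·r_full / (1 + (n − 1)·r_full) = 0.2771 / 0.5843 ≈ 0.4742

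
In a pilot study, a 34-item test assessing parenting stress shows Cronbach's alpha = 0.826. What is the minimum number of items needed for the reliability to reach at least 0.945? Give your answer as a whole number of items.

n = 0.945(1 − 0.826) / [0.826(1 − 0.945)]
  = 0.164430 / 0.045430 = 3.6194
3.6194 × 34 = 123.06 → 124 items

124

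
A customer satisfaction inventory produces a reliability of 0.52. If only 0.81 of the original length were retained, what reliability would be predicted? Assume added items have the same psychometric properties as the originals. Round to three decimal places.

0.467

r_new = 0.81·0.52 / [1 + (0.81 − 1)·0.52]
r_new = 0.4212 / 0.9012 ≈ 0.4674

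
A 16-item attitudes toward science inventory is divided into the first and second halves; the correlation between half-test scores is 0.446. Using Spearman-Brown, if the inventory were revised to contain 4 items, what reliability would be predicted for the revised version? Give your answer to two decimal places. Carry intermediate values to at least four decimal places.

Spearman-Brown correction (n = 2): r_full = 2·0.446/(1 + 0.446) = 0.6169
Then adjust to 4 items: n = 4/16 = 0.2500
r_new = n·r_full / (1 + (n − 1)·r_full) = 0.1542 / 0.5373 ≈ 0.2870

0.29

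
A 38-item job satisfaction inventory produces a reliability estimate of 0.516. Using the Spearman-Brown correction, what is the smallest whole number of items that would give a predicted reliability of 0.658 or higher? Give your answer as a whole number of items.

n = 0.658(1 − 0.516) / [0.516(1 − 0.658)]
n = 0.318472 / 0.176472 ≈ 1.8047
1.8047 × 38 = 68.58 → 69 items

69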